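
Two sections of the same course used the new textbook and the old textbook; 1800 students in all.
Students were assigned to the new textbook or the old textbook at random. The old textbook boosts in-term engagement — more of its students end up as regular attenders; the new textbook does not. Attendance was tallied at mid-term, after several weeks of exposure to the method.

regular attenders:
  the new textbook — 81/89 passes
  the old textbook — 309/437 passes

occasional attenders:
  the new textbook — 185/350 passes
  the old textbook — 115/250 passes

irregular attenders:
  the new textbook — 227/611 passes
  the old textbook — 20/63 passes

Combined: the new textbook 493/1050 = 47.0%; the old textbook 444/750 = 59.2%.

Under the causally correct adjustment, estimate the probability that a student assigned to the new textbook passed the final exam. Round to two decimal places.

0.47

The mid-term attendance-specific comparison favours the new textbook throughout, but the pooled figures favour the old textbook. The question is whether to condition on mid-term attendance.
Stratifying would compare teaching methods among students the teaching methods themselves sorted into mid-term attendance groups — a form of selection on an intermediate. The unconditioned pooled rates give the total causal effect.
So P(outcome | do(the new textbook)) is just the pooled rate for the new textbook: 493/1050 = 0.470.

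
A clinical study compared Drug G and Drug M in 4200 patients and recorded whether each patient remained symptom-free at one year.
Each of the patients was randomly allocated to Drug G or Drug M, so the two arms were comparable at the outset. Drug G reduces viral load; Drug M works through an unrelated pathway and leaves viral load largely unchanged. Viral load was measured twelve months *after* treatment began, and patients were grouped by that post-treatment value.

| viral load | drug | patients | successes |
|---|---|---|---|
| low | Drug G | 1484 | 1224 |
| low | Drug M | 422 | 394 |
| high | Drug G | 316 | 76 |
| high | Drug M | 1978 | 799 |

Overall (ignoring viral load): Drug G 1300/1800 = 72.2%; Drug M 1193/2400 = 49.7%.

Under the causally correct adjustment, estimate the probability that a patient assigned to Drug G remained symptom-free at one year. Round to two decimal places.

The stratified and pooled comparisons disagree (Drug M wins within each viral load; Drug G wins overall), so the answer turns on the causal role of viral load.
The distribution of viral load is itself part of what the drug does — it is an intermediate outcome. Holding it fixed would remove that part of the effect; the total effect is the pooled difference.
So P(outcome | do(Drug G)) is just the pooled rate for Drug G: 1300/1800 = 0.722.

0.72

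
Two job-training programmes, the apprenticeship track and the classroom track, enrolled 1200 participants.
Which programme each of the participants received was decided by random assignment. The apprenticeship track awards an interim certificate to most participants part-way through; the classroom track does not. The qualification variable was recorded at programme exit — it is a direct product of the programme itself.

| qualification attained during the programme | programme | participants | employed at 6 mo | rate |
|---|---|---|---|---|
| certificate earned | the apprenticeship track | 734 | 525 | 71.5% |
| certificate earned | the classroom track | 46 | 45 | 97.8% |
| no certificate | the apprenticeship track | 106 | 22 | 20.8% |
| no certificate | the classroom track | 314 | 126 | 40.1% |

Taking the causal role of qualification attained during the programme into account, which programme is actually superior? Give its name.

Within every qualification attained during the programme level the classroom track has the higher rate, yet pooled the apprenticeship track does — Simpson's reversal.
Qualification attained during the programme is downstream of the programme. One should not condition on a consequence of treatment, so the overall rates are the right comparison.
Pooled: the apprenticeship track 65.1% vs the classroom track 47.5%; the apprenticeship track is higher overall.

the apprenticeship track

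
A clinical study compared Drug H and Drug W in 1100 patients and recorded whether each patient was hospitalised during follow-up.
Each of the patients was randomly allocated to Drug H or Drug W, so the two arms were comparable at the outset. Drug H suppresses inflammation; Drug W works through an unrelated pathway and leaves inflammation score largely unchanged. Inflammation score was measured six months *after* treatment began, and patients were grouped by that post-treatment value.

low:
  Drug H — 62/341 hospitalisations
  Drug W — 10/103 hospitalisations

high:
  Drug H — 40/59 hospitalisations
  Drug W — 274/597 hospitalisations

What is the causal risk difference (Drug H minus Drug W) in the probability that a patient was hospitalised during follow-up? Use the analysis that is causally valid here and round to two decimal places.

-0.15

The distribution of inflammation score is itself part of what the drug does — it is an intermediate outcome. Holding it fixed would remove that part of the effect; the total effect is the pooled difference.
The causal difference is the pooled difference: 0.255 − 0.406 = -0.151.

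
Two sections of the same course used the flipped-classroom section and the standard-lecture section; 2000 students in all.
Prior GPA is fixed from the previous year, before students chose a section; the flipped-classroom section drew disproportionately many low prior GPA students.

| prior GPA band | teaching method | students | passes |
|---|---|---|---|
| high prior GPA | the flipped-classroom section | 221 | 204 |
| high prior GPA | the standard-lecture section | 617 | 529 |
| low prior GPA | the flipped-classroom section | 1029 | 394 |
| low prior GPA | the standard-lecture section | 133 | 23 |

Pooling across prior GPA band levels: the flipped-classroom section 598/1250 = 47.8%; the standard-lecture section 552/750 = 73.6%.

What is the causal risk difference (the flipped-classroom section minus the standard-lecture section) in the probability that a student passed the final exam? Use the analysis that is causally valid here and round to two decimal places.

+0.15

Here prior GPA band is a common cause — it drives both which teaching method a case falls under and the outcome. The crude comparison mixes populations; the stratum-specific rates are the causally relevant ones.
Adjusting over the population distribution of prior GPA band: 0.419·(0.923−0.857) + 0.581·(0.383−0.173) = +0.150.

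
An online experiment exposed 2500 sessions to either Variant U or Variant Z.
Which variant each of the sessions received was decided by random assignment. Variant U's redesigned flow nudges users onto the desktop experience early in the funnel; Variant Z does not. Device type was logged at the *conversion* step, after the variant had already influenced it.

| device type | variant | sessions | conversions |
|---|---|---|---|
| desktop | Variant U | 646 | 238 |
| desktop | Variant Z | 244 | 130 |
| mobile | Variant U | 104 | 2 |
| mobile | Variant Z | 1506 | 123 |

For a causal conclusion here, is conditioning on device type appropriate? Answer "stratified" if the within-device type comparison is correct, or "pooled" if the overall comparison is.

Device type here is a post-treatment variable shaped by the variant; conditioning on it would introduce bias rather than remove it. The overall comparison is the causal one.
Pooled: Variant U 32.0% vs Variant Z 14.5%; Variant U is higher overall.

pooled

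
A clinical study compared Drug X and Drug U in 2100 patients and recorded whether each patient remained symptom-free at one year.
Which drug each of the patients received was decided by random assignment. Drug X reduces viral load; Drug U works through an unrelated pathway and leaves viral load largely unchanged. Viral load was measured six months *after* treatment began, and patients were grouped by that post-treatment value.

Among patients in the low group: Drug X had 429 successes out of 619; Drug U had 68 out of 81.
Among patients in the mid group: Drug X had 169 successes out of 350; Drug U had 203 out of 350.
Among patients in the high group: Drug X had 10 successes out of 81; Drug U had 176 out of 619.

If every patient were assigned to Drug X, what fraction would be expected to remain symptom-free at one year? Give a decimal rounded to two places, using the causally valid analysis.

Because the drug influences viral load, viral load is a post-treatment mediator, not a confounder. Stratifying on it would bias the estimate; the causal effect is the crude pooled difference.
So P(outcome | do(Drug X)) is just the pooled rate for Drug X: 608/1050 = 0.579.

0.58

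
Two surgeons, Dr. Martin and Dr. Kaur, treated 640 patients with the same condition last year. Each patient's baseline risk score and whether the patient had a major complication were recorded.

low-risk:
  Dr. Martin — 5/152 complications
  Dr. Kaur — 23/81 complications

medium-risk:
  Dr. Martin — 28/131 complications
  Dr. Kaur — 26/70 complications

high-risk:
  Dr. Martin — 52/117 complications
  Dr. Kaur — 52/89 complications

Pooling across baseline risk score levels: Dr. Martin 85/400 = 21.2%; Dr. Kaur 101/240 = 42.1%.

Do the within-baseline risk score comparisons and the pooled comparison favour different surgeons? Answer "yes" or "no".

no

Within each baseline risk score level (low-risk 3.3% vs 28.4%; medium-risk 21.4% vs 37.1%; high-risk 44.4% vs 58.4%), Dr. Martin has the lower rate every time. Pooled: 21.2% vs 42.1% — Dr. Martin has the lower rate overall. They agree.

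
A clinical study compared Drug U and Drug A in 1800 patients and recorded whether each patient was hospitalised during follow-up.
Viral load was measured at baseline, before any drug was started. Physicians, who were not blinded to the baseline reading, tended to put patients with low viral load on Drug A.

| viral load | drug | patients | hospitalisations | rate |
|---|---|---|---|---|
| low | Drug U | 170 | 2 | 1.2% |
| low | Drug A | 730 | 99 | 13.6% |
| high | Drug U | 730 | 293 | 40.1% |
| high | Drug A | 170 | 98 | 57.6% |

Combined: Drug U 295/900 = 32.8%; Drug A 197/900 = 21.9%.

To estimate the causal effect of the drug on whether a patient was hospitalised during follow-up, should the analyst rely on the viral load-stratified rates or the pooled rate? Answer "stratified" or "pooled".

stratified

Viral load is set before the drug has any effect — it is not caused by the drug — and it independently drives the outcome. That makes it a confounder, so the causal comparison is within viral load levels.
Within each level — low: 1.2% vs 13.6%; high: 40.1% vs 57.6% — Drug U is lower every time.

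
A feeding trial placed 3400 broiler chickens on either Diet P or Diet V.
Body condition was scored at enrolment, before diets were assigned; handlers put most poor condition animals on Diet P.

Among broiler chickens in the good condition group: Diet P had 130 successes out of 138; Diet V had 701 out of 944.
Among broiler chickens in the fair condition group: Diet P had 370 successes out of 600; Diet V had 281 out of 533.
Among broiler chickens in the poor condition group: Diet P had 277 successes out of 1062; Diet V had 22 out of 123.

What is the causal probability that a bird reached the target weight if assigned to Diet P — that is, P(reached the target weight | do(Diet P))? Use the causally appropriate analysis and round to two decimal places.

Within every starting body condition level Diet P has the higher rate, yet pooled Diet V does — Simpson's reversal.
Here starting body condition is a common cause — it drives both which diet a case falls under and the outcome. The crude comparison mixes populations; the stratum-specific rates are the causally relevant ones.
Standardising Diet P to the population starting body condition mix: 0.318·130/138 + 0.333·370/600 + 0.349·277/1062 = 0.596.

0.60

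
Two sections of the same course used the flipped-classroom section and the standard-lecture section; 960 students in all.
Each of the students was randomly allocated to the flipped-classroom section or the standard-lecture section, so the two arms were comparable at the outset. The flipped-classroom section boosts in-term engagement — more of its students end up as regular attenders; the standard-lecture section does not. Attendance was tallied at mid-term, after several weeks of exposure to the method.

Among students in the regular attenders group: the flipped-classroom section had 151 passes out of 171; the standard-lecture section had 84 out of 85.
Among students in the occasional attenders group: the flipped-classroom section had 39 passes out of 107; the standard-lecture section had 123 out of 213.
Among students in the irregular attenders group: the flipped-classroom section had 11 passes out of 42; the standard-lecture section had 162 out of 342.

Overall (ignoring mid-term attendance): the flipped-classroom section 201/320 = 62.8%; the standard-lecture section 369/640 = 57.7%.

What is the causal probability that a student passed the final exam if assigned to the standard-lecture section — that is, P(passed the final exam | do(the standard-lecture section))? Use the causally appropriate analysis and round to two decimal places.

0.58

Mid-term attendance lies on the pathway teaching method → mid-term attendance → outcome, so adjusting for it blocks the indirect effect. For the total causal effect of teaching method, use the unadjusted pooled rates.
So P(outcome | do(the standard-lecture section)) is just the pooled rate for the standard-lecture section: 369/640 = 0.577.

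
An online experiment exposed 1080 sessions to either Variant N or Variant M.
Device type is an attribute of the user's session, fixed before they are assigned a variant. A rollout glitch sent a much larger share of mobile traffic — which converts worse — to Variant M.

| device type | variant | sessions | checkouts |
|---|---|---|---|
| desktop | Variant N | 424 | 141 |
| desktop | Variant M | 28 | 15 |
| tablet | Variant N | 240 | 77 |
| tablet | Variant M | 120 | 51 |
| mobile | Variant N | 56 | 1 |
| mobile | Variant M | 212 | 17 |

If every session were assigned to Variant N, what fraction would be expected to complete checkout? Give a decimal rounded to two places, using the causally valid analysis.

Variant M is higher inside every device type stratum but Variant N is higher in aggregate. Whether to stratify depends on how device type relates to the variant.
Device type differs across variants for reasons unrelated to any effect of the variant itself, and it separately predicts the outcome — a classic confounder. We must compare within device type levels.
Standardising Variant N to the population device type mix: 0.419·141/424 + 0.333·77/240 + 0.248·1/56 = 0.251.

0.25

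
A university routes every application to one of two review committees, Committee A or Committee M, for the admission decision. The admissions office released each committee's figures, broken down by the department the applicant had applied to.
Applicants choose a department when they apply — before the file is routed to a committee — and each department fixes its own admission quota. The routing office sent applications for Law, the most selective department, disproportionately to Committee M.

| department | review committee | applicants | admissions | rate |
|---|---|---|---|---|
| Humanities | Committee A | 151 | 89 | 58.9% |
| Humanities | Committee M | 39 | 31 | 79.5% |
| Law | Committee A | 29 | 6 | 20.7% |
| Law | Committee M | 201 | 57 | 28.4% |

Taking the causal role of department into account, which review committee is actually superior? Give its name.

Committee M

Committee M is higher inside every department stratum but Committee A is higher in aggregate. Whether to stratify depends on how department relates to the review committee.
Department satisfies the back-door criterion: it is not a descendant of the review committee, and it blocks the spurious path from review committee to outcome. Adjusting for it (i.e., using the within-department rates) gives the causal effect.
Within each level — Humanities: 58.9% vs 79.5%; Law: 20.7% vs 28.4% — Committee M is higher every time.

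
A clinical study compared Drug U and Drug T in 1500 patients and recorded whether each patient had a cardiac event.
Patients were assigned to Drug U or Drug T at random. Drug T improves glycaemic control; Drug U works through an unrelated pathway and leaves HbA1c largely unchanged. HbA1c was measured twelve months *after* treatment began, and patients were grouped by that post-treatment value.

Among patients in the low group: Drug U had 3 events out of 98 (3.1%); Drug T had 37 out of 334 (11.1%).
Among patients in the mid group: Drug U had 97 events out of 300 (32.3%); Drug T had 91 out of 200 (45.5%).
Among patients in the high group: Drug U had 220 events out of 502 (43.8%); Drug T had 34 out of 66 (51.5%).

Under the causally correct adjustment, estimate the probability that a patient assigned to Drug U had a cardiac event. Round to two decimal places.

0.36

HbA1c here is a post-treatment variable shaped by the drug; conditioning on it would introduce bias rather than remove it. The overall comparison is the causal one.
So P(outcome | do(Drug U)) is just the pooled rate for Drug U: 320/900 = 0.356.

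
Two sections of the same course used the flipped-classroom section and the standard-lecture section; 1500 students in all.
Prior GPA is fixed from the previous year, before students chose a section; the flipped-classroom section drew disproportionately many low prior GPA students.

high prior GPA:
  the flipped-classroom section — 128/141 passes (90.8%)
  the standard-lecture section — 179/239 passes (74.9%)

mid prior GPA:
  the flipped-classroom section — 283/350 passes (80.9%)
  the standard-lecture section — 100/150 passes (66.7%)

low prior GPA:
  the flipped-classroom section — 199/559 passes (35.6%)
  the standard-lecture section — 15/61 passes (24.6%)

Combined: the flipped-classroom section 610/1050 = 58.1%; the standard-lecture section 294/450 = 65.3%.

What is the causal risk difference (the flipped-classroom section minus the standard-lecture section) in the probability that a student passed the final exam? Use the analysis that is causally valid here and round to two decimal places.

+0.13

Here prior GPA band is a common cause — it drives both which teaching method a case falls under and the outcome. The crude comparison mixes populations; the stratum-specific rates are the causally relevant ones.
Adjusting over the population distribution of prior GPA band: 0.253·(0.908−0.749) + 0.333·(0.809−0.667) + 0.413·(0.356−0.246) = +0.133.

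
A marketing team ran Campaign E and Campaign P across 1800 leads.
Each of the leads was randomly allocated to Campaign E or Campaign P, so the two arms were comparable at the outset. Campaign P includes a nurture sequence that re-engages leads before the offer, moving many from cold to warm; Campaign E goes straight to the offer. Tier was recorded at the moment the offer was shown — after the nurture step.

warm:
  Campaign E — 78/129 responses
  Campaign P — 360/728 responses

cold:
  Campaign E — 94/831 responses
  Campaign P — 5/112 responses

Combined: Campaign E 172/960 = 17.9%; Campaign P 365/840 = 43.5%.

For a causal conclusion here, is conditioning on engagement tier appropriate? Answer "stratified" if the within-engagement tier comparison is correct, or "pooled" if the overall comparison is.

Engagement tier here is a post-treatment variable shaped by the campaign; conditioning on it would introduce bias rather than remove it. The overall comparison is the causal one.
Pooled: Campaign E 17.9% vs Campaign P 43.5%; Campaign P is higher overall.

pooled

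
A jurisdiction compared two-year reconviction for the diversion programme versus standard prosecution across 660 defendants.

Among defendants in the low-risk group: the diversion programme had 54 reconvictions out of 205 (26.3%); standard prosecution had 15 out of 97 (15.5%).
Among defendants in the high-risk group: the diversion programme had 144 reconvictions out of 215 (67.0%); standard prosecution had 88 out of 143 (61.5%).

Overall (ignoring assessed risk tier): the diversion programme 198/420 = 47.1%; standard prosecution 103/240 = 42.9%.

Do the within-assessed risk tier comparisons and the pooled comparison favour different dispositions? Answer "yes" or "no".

Within each assessed risk tier level (low-risk 26.3% vs 15.5%; high-risk 67.0% vs 61.5%), standard prosecution has the lower rate every time. Pooled: 47.1% vs 42.9% — standard prosecution has the lower rate overall. They agree.

no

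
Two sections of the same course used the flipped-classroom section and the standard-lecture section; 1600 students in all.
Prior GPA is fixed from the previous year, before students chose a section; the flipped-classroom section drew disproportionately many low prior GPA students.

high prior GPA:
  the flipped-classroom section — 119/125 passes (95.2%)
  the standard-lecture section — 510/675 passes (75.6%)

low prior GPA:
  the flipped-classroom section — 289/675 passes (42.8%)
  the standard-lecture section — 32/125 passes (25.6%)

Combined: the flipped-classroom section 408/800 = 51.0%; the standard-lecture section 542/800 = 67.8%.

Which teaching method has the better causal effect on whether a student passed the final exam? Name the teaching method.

the flipped-classroom section

Nothing the teaching method does changes prior GPA band; the imbalance is an allocation artefact. With prior GPA band also predicting the outcome, the pooled figure is confounded, and the within-stratum comparison is the causal one.
Within each level — high prior GPA: 95.2% vs 75.6%; low prior GPA: 42.8% vs 25.6% — the flipped-classroom section is higher every time.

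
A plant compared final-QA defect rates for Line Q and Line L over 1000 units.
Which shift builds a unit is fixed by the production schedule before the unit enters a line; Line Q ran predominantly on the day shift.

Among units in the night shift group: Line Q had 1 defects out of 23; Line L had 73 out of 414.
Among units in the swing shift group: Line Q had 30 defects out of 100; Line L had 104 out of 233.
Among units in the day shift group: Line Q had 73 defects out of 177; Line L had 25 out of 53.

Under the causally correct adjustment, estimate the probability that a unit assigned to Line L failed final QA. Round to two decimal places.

0.33

The stratified and pooled comparisons disagree (Line Q wins within each shift; Line L wins overall), so the answer turns on the causal role of shift.
Nothing the line does changes shift; the imbalance is an allocation artefact. With shift also predicting the outcome, the pooled figure is confounded, and the within-stratum comparison is the causal one.
Standardising Line L to the population shift mix: 0.437·73/414 + 0.333·104/233 + 0.230·25/53 = 0.334.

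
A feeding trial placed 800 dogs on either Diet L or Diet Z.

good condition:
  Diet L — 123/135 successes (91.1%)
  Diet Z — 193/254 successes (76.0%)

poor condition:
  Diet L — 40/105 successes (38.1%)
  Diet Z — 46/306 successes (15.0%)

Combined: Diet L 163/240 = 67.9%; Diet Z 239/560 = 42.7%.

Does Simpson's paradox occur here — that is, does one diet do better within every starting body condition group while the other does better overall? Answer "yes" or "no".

no

Within each starting body condition level (good condition 91.1% vs 76.0%; poor condition 38.1% vs 15.0%), Diet L has the higher rate every time. Pooled: 67.9% vs 42.7% — Diet L has the higher rate overall. They agree.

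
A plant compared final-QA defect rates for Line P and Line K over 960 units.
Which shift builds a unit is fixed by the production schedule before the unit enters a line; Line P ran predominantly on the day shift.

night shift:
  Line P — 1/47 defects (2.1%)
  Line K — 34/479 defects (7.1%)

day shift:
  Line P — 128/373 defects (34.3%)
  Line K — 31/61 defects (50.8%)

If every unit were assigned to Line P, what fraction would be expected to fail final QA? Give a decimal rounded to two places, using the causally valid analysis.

0.17

Since shift is a pre-existing factor (not a product of the line) and it affects the outcome on its own, it is a confounder. The stratified rates, not the pooled rate, identify the causal effect.
Standardising Line P to the population shift mix: 0.548·1/47 + 0.452·128/373 = 0.167.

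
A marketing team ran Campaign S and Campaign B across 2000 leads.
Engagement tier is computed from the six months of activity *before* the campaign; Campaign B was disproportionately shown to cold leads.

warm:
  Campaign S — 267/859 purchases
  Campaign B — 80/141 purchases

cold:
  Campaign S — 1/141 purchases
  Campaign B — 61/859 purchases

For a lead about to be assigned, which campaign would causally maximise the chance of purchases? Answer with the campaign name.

Campaign B

The stratified and pooled comparisons disagree (Campaign B wins within each engagement tier; Campaign S wins overall), so the answer turns on the causal role of engagement tier.
Since engagement tier is a pre-existing factor (not a product of the campaign) and it affects the outcome on its own, it is a confounder. The stratified rates, not the pooled rate, identify the causal effect.
Within each level — warm: 31.1% vs 56.7%; cold: 0.7% vs 7.1% — Campaign B is higher every time.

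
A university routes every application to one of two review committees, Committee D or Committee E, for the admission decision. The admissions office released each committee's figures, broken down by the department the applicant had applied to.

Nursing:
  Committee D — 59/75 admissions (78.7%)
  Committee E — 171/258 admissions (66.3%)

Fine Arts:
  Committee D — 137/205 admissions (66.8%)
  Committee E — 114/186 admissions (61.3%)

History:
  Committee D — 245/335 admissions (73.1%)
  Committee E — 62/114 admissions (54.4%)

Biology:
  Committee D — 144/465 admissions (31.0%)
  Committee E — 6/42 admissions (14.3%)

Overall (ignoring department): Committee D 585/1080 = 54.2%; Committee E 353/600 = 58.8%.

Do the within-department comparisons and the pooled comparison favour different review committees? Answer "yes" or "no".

Within each department level (Nursing 78.7% vs 66.3%; Fine Arts 66.8% vs 61.3%; History 73.1% vs 54.4%; Biology 31.0% vs 14.3%), Committee D has the higher rate every time. Pooled: 54.2% vs 58.8% — Committee E has the higher rate overall. The two comparisons disagree.

yes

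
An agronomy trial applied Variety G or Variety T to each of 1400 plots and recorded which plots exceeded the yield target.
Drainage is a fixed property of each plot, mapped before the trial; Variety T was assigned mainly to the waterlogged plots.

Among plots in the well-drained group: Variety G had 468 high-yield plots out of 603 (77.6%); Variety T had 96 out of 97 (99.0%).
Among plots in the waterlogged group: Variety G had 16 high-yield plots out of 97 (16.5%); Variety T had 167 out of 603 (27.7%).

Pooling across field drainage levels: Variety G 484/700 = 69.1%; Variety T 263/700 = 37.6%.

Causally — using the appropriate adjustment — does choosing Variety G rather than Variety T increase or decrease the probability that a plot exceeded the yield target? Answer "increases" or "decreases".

The imbalance in field drainage arose from how plots were allocated, not from anything the variety did; and field drainage independently affects the outcome. The pooled gap is confounded — condition on field drainage.
Within each level — well-drained: 77.6% vs 99.0%; waterlogged: 16.5% vs 27.7% — Variety T is higher every time.

decreases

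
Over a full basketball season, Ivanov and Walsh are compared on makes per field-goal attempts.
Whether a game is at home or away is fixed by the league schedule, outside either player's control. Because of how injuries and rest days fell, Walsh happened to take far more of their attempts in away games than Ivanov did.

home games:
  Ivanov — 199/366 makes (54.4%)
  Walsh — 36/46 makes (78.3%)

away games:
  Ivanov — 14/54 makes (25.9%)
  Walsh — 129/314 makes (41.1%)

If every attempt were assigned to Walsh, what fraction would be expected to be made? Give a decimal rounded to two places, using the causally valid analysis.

0.61

The stratified and pooled comparisons disagree (Walsh wins within each game venue; Ivanov wins overall), so the answer turns on the causal role of game venue.
Here game venue is a common cause — it drives both which player a case falls under and the outcome. The crude comparison mixes populations; the stratum-specific rates are the causally relevant ones.
Standardising Walsh to the population game venue mix: 0.528·36/46 + 0.472·129/314 = 0.607.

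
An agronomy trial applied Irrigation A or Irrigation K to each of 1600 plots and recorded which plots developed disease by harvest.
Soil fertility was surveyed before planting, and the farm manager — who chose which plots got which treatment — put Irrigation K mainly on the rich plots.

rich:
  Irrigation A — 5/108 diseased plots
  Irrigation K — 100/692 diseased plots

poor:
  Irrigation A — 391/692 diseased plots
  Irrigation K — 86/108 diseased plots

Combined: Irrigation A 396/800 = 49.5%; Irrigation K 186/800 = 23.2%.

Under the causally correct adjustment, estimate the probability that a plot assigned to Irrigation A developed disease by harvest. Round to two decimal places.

Since soil fertility is a pre-existing factor (not a product of the irrigation) and it affects the outcome on its own, it is a confounder. The stratified rates, not the pooled rate, identify the causal effect.
Standardising Irrigation A to the population soil fertility mix: 0.500·5/108 + 0.500·391/692 = 0.306.

0.31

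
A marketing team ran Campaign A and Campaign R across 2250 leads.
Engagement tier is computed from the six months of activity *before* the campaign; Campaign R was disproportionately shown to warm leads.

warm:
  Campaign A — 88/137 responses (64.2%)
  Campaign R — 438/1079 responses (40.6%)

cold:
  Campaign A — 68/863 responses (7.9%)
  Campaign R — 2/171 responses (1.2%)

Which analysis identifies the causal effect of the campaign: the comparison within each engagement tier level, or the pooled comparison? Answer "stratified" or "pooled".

stratified

Campaign A is higher inside every engagement tier stratum but Campaign R is higher in aggregate. Whether to stratify depends on how engagement tier relates to the campaign.
The imbalance in engagement tier arose from how leads were allocated, not from anything the campaign did; and engagement tier independently affects the outcome. The pooled gap is confounded — condition on engagement tier.
Within each level — warm: 64.2% vs 40.6%; cold: 7.9% vs 1.2% — Campaign A is higher every time.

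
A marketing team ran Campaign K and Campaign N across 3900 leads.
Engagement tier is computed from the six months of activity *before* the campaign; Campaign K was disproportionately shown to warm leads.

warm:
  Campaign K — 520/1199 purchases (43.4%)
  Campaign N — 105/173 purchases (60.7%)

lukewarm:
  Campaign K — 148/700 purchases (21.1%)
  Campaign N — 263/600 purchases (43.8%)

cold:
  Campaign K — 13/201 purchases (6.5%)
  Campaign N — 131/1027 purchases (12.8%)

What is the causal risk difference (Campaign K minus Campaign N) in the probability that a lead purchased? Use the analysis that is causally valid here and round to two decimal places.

Here engagement tier is a common cause — it drives both which campaign a case falls under and the outcome. The crude comparison mixes populations; the stratum-specific rates are the causally relevant ones.
Adjusting over the population distribution of engagement tier: 0.352·(0.434−0.607) + 0.333·(0.211−0.438) + 0.315·(0.065−0.128) = -0.156.

-0.16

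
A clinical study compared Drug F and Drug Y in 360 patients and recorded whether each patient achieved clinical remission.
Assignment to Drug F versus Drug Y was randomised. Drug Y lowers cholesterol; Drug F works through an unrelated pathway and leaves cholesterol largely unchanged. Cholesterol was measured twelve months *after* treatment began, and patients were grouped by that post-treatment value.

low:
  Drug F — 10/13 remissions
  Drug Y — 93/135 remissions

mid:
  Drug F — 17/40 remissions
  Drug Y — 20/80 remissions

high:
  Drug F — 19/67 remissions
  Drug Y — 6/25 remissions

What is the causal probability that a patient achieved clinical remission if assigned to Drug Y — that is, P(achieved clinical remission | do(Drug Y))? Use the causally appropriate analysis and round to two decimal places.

Stratifying would compare drugs among patients the drugs themselves sorted into cholesterol groups — a form of selection on an intermediate. The unconditioned pooled rates give the total causal effect.
So P(outcome | do(Drug Y)) is just the pooled rate for Drug Y: 119/240 = 0.496.

0.50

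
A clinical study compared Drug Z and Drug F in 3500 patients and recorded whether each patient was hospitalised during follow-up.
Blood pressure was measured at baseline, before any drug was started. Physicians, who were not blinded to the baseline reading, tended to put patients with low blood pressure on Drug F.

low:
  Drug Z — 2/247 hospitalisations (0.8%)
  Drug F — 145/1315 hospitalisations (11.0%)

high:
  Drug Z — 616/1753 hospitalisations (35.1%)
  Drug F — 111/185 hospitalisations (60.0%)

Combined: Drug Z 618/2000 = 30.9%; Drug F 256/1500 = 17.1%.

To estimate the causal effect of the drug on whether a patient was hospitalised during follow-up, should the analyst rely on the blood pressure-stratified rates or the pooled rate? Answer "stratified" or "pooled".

Within every blood pressure level Drug Z has the lower rate, yet pooled Drug F does — Simpson's reversal.
Here blood pressure is a common cause — it drives both which drug a case falls under and the outcome. The crude comparison mixes populations; the stratum-specific rates are the causally relevant ones.
Within each level — low: 0.8% vs 11.0%; high: 35.1% vs 60.0% — Drug Z is lower every time.

stratified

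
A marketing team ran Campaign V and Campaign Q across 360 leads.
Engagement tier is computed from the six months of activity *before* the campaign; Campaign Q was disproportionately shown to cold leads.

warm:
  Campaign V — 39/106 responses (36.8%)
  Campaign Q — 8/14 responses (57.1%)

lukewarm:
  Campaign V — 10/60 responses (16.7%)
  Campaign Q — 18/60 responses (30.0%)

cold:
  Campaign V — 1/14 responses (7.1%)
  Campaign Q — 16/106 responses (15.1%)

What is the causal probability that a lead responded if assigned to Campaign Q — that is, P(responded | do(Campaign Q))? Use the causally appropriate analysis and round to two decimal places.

Engagement tier differs across campaigns for reasons unrelated to any effect of the campaign itself, and it separately predicts the outcome — a classic confounder. We must compare within engagement tier levels.
Standardising Campaign Q to the population engagement tier mix: 0.333·8/14 + 0.333·18/60 + 0.333·16/106 = 0.341.

0.34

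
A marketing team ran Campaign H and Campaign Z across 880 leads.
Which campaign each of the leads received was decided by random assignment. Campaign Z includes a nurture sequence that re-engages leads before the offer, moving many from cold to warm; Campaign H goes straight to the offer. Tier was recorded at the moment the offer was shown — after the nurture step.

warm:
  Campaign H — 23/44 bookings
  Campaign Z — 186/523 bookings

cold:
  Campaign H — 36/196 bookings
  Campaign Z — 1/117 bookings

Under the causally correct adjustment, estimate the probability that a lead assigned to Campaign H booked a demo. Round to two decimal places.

0.25

Engagement tier is downstream of the campaign. One should not condition on a consequence of treatment, so the overall rates are the right comparison.
So P(outcome | do(Campaign H)) is just the pooled rate for Campaign H: 59/240 = 0.246.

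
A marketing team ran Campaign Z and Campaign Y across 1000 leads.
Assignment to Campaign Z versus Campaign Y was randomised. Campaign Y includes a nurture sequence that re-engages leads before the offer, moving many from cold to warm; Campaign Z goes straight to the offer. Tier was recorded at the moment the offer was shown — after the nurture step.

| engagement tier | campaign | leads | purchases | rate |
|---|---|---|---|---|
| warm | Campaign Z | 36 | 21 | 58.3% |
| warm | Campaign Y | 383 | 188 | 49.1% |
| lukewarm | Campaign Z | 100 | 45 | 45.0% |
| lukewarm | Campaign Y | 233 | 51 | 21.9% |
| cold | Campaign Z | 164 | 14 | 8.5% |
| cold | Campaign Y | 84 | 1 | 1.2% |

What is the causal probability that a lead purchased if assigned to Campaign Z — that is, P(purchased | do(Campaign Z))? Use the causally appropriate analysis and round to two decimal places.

0.27

Engagement tier here is a post-treatment variable shaped by the campaign; conditioning on it would introduce bias rather than remove it. The overall comparison is the causal one.
So P(outcome | do(Campaign Z)) is just the pooled rate for Campaign Z: 80/300 = 0.267.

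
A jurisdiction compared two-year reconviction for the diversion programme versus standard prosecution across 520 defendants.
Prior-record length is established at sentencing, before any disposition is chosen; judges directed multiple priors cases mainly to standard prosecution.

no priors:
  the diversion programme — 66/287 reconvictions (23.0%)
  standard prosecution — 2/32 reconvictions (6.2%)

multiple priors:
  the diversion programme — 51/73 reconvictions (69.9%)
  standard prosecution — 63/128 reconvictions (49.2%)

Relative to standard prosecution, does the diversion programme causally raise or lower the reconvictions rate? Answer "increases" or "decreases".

increases

The prior-record length-specific comparison favours standard prosecution throughout, but the pooled figures favour the diversion programme. The question is whether to condition on prior-record length.
Prior-record length differs across dispositions for reasons unrelated to any effect of the disposition itself, and it separately predicts the outcome — a classic confounder. We must compare within prior-record length levels.
Within each level — no priors: 23.0% vs 6.2%; multiple priors: 69.9% vs 49.2% — standard prosecution is lower every time.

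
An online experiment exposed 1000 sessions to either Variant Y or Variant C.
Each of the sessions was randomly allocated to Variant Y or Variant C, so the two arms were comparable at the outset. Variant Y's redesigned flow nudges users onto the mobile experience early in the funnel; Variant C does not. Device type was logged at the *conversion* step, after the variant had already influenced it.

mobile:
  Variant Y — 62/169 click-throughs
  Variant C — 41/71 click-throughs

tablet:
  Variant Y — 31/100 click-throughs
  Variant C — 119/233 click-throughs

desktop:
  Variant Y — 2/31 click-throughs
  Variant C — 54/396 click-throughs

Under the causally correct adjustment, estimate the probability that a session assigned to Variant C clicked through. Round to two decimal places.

Variant C is higher inside every device type stratum but Variant Y is higher in aggregate. Whether to stratify depends on how device type relates to the variant.
Device type is downstream of the variant. One should not condition on a consequence of treatment, so the overall rates are the right comparison.
So P(outcome | do(Variant C)) is just the pooled rate for Variant C: 214/700 = 0.306.

0.31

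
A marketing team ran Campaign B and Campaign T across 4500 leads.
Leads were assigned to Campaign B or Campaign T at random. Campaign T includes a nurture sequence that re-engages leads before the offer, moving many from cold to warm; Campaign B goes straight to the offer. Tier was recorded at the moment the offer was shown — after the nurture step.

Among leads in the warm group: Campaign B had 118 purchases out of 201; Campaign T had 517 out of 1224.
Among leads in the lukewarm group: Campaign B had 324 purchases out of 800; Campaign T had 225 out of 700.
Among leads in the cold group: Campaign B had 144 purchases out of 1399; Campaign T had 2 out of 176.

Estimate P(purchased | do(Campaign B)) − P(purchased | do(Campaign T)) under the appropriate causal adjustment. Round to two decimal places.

-0.11

The stratified and pooled comparisons disagree (Campaign B wins within each engagement tier; Campaign T wins overall), so the answer turns on the causal role of engagement tier.
Engagement tier lies on the pathway campaign → engagement tier → outcome, so adjusting for it blocks the indirect effect. For the total causal effect of campaign, use the unadjusted pooled rates.
The causal difference is the pooled difference: 0.244 − 0.354 = -0.110.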